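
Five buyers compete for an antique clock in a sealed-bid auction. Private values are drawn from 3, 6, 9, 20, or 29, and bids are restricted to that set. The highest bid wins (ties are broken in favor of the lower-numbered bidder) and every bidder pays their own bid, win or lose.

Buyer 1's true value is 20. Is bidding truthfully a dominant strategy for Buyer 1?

Consider the case where Buyer 2 bids 3, Buyer 3 bids 3, Buyer 4 bids 3 and Buyer 5 bids 3.
Truthful bid 20: wins, pays 20, utility 20 - 20 = 0.
Bid 3 instead: wins, pays 3, utility 20 - 3 = 17.
Since 17 > 0, bidding 3 is strictly better here, so truthful bidding is not dominant.

No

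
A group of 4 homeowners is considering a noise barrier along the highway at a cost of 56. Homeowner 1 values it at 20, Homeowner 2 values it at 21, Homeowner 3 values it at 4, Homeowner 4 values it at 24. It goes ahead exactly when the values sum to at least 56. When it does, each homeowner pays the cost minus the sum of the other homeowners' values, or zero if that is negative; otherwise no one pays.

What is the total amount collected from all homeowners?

26

Total value 69 ≥ cost 56, so it is built.
Homeowner 1: others sum to 49; max(0, 56 - 49) = 7.
Homeowner 2: others sum to 48; max(0, 56 - 48) = 8.
Homeowner 3: others sum to 65; max(0, 56 - 65) = 0.
Homeowner 4: others sum to 45; max(0, 56 - 45) = 11.
Total collected = 7 + 8 + 0 + 11 = 26.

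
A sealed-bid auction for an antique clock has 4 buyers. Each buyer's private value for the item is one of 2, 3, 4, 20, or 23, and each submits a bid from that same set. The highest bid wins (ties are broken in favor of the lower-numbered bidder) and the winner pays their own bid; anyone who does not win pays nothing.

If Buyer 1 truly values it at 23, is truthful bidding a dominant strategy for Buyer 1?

Consider the case where Buyer 2 bids 2, Buyer 3 bids 2 and Buyer 4 bids 2.
Truthful bid 23: wins, pays 23, utility 23 - 23 = 0.
Bid 2 instead: wins, pays 2, utility 23 - 2 = 21.
Since 21 > 0, bidding 2 is strictly better here, so truthful bidding is not dominant.

No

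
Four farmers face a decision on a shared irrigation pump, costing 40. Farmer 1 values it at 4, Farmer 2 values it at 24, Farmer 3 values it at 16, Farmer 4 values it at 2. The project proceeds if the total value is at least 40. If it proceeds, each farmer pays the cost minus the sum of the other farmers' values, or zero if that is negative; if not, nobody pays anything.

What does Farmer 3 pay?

Total value 46 ≥ cost 40, so the project is built.
The other farmers' values sum to 30.
Cost minus that sum is 40 - 30 = 10.

10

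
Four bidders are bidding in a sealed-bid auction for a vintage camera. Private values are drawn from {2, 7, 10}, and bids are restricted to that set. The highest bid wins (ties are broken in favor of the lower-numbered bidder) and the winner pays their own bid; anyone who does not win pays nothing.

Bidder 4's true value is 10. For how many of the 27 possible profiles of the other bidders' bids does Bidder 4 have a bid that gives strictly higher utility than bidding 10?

Others bid (2, 2, 2): truth gives 0; bid 7 gives 3 > 0. Violating.
Others bid (2, 2, 7): truth gives 0; no alternative beats it.
Others bid (2, 2, 10): truth gives 0; no alternative beats it.
(Checking all 27 profiles: 1 has a profitable deviation, 26 do not.)

1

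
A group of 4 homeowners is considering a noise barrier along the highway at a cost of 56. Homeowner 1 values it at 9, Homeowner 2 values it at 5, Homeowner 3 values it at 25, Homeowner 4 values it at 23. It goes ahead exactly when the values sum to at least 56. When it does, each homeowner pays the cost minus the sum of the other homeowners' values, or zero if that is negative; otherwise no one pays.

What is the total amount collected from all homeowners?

Total value 62 ≥ cost 56, so it is built.
Homeowner 1: others sum to 53; max(0, 56 - 53) = 3.
Homeowner 2: others sum to 57; max(0, 56 - 57) = 0.
Homeowner 3: others sum to 37; max(0, 56 - 37) = 19.
Homeowner 4: others sum to 39; max(0, 56 - 39) = 17.
Total collected = 3 + 0 + 19 + 17 = 39.

39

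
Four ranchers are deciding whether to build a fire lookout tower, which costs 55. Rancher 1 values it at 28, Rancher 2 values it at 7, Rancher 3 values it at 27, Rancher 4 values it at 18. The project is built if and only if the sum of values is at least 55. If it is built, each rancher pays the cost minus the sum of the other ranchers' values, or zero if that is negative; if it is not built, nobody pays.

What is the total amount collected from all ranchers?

Total value 80 ≥ cost 55, so it is built.
Rancher 1: others sum to 52; max(0, 55 - 52) = 3.
Rancher 2: others sum to 73; max(0, 55 - 73) = 0.
Rancher 3: others sum to 53; max(0, 55 - 53) = 2.
Rancher 4: others sum to 62; max(0, 55 - 62) = 0.
Total collected = 3 + 0 + 2 + 0 = 5.

5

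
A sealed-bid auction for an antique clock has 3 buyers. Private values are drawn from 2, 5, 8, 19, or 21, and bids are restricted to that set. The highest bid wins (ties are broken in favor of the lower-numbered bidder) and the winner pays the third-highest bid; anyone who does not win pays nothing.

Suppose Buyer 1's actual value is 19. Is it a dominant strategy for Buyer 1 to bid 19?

Consider the case where Buyer 2 bids 2 and Buyer 3 bids 21.
Truthful bid 19: loses, pays 0, utility 0.
Bid 21 instead: wins, pays 2, utility 19 - 2 = 17.
Since 17 > 0, bidding 21 is strictly better here, so truthful bidding is not dominant.

No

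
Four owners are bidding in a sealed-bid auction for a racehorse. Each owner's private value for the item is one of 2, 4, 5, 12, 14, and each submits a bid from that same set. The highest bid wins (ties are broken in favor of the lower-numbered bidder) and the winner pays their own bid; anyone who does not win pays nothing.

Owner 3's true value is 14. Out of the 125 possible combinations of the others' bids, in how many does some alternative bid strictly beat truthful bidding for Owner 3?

36

Others bid (2, 2, 2): truth gives 0; bid 4 gives 10 > 0. Violating.
Others bid (2, 2, 4): truth gives 0; bid 4 gives 10 > 0. Violating.
Others bid (2, 2, 5): truth gives 0; bid 5 gives 9 > 0. Violating.
Others bid (2, 2, 12): truth gives 0; bid 12 gives 2 > 0. Violating.
Others bid (2, 2, 14): truth gives 0; no alternative beats it.
Others bid (2, 4, 14): truth gives 0; no alternative beats it.
(Checking all 125 profiles: 36 have a profitable deviation, 89 do not.)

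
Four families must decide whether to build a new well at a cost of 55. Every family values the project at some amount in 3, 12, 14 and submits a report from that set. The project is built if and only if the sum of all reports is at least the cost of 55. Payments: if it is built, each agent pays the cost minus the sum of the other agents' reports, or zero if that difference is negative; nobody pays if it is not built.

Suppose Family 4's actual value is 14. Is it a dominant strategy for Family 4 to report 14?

Check each profile of the others' reports and compare truth against every alternative report.
Others report (14, 14, 14): truth gives 1, best alternative gives 0.
Others report (3, 3, 3): truth gives 0, best alternative gives 0.
Others report (3, 3, 12): truth gives 0, best alternative gives 0.
Others report (3, 3, 14): truth gives 0, best alternative gives 0.
Others report (3, 12, 3): truth gives 0, best alternative gives 0.
Others report (3, 12, 12): truth gives 0, best alternative gives 0.
(Remaining 21 profiles checked similarly; truth is weakly best in each.)
In every case the truthful report is at least as good as any alternative, so it is a dominant strategy.

Yes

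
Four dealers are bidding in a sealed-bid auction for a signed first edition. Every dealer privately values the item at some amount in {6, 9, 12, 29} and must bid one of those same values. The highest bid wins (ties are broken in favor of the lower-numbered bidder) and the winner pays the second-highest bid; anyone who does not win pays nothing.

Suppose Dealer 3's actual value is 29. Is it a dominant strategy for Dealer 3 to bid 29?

Yes

Check each profile of the others' bids and compare truth against every alternative bid.
Others bid (6, 12, 6): truth gives 17, best alternative gives 0.
Others bid (6, 12, 9): truth gives 17, best alternative gives 0.
Others bid (6, 12, 12): truth gives 17, best alternative gives 0.
Others bid (9, 12, 6): truth gives 17, best alternative gives 0.
Others bid (9, 12, 9): truth gives 17, best alternative gives 0.
Others bid (9, 12, 12): truth gives 17, best alternative gives 0.
(Remaining 58 profiles checked similarly; truth is weakly best in each.)
In every case the truthful bid is at least as good as any alternative, so it is a dominant strategy.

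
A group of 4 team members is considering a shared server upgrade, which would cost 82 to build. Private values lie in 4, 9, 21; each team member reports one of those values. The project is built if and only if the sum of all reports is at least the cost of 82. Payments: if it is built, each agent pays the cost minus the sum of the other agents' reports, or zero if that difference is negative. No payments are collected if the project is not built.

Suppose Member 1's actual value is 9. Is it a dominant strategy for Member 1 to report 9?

Yes

Check each profile of the others' reports and compare truth against every alternative report.
Others report (4, 4, 4): truth gives 0, best alternative gives 0.
Others report (4, 4, 9): truth gives 0, best alternative gives 0.
Others report (4, 4, 21): truth gives 0, best alternative gives 0.
Others report (4, 9, 4): truth gives 0, best alternative gives 0.
Others report (4, 9, 9): truth gives 0, best alternative gives 0.
Others report (4, 9, 21): truth gives 0, best alternative gives 0.
(Remaining 21 profiles checked similarly; truth is weakly best in each.)
In every case the truthful report is at least as good as any alternative, so it is a dominant strategy.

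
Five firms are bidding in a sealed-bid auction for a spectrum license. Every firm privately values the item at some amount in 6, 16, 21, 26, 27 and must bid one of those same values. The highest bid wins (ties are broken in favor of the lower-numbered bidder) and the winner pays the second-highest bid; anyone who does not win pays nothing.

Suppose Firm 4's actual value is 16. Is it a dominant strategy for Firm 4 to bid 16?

Check each profile of the others' bids and compare truth against every alternative bid.
Others bid (6, 6, 6, 6): truth gives 10, best alternative gives 10.
Others bid (6, 6, 6, 16): truth gives 0, best alternative gives 0.
Others bid (6, 6, 6, 21): truth gives 0, best alternative gives 0.
Others bid (6, 6, 6, 26): truth gives 0, best alternative gives 0.
Others bid (6, 6, 6, 27): truth gives 0, best alternative gives 0.
Others bid (6, 6, 16, 6): truth gives 0, best alternative gives 0.
(Remaining 619 profiles checked similarly; truth is weakly best in each.)
In every case the truthful bid is at least as good as any alternative, so it is a dominant strategy.

Yes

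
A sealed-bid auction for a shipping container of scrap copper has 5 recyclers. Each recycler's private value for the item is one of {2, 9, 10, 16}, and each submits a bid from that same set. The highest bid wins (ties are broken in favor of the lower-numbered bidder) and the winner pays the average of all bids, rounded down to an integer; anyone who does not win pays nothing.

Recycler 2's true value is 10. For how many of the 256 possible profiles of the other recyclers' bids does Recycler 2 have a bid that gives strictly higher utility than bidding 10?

43

Others bid (2, 2, 2, 9): truth gives 5; bid 9 gives 6 > 5. Violating.
Others bid (2, 2, 2, 16): truth gives 0; bid 16 gives 3 > 0. Violating.
Others bid (2, 2, 9, 2): truth gives 5; bid 9 gives 6 > 5. Violating.
Others bid (2, 2, 9, 16): truth gives 0; bid 16 gives 1 > 0. Violating.
Others bid (2, 2, 2, 2): truth gives 7; no alternative beats it.
Others bid (2, 2, 2, 10): truth gives 5; no alternative beats it.
(Checking all 256 profiles: 43 have a profitable deviation, 213 do not.)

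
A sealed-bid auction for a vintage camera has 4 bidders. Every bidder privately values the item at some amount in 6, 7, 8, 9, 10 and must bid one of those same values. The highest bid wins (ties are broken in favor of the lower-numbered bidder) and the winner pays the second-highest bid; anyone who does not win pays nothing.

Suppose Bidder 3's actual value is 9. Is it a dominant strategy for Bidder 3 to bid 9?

Yes

Check each profile of the others' bids and compare truth against every alternative bid.
Others bid (6, 6, 6): truth gives 3, best alternative gives 3.
Others bid (6, 6, 7): truth gives 2, best alternative gives 2.
Others bid (6, 7, 6): truth gives 2, best alternative gives 2.
Others bid (6, 7, 7): truth gives 2, best alternative gives 2.
Others bid (7, 6, 6): truth gives 2, best alternative gives 2.
Others bid (7, 6, 7): truth gives 2, best alternative gives 2.
(Remaining 119 profiles checked similarly; truth is weakly best in each.)
In every case the truthful bid is at least as good as any alternative, so it is a dominant strategy.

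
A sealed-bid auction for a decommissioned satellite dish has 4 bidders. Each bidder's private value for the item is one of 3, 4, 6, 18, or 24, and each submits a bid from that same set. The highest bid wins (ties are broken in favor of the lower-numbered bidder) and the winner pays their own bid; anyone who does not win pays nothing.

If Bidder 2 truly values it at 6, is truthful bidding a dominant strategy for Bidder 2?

No

Consider the case where Bidder 1 bids 3, Bidder 3 bids 3 and Bidder 4 bids 3.
Truthful bid 6: wins, pays 6, utility 6 - 6 = 0.
Bid 4 instead: wins, pays 4, utility 6 - 4 = 2.
Since 2 > 0, bidding 4 is strictly better here, so truthful bidding is not dominant.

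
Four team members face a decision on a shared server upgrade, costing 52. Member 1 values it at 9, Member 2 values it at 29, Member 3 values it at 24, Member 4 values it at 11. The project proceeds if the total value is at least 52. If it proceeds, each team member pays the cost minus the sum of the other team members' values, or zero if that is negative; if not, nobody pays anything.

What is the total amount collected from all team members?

Total value 73 ≥ cost 52, so it is built.
Member 1: others sum to 64; max(0, 52 - 64) = 0.
Member 2: others sum to 44; max(0, 52 - 44) = 8.
Member 3: others sum to 49; max(0, 52 - 49) = 3.
Member 4: others sum to 62; max(0, 52 - 62) = 0.
Total collected = 0 + 8 + 3 + 0 = 11.

11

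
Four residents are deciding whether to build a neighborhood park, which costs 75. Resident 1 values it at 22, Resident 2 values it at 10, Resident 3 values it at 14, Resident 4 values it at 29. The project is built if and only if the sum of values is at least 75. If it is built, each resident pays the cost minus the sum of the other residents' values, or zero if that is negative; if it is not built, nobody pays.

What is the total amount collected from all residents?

75

Total value 75 ≥ cost 75, so it is built.
Resident 1: others sum to 53; max(0, 75 - 53) = 22.
Resident 2: others sum to 65; max(0, 75 - 65) = 10.
Resident 3: others sum to 61; max(0, 75 - 61) = 14.
Resident 4: others sum to 46; max(0, 75 - 46) = 29.
Total collected = 22 + 10 + 14 + 29 = 75.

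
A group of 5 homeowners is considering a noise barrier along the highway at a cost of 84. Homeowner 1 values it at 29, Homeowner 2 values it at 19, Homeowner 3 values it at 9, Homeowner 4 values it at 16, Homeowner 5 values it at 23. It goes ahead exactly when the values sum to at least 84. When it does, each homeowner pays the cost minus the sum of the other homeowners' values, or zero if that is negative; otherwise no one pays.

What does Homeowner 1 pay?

17

Total value 96 ≥ cost 84, so the project is built.
The other homeowners' values sum to 67.
Cost minus that sum is 84 - 67 = 17.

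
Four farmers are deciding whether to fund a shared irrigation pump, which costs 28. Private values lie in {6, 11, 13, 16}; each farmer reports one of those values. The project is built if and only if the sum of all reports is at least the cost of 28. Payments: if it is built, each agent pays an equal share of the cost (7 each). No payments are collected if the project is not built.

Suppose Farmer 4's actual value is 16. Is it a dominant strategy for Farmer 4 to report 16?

Check each profile of the others' reports and compare truth against every alternative report.
Others report (6, 6, 6): truth gives 9, best alternative gives 9.
Others report (6, 6, 11): truth gives 9, best alternative gives 9.
Others report (6, 6, 13): truth gives 9, best alternative gives 9.
Others report (6, 6, 16): truth gives 9, best alternative gives 9.
Others report (6, 11, 6): truth gives 9, best alternative gives 9.
Others report (6, 11, 11): truth gives 9, best alternative gives 9.
(Remaining 58 profiles checked similarly; truth is weakly best in each.)
In every case the truthful report is at least as good as any alternative, so it is a dominant strategy.

Yes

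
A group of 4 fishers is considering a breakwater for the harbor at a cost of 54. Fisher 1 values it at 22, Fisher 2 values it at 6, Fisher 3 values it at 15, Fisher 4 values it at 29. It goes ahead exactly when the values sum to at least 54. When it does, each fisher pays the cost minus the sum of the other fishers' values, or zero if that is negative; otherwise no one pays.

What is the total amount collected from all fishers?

Total value 72 ≥ cost 54, so it is built.
Fisher 1: others sum to 50; max(0, 54 - 50) = 4.
Fisher 2: others sum to 66; max(0, 54 - 66) = 0.
Fisher 3: others sum to 57; max(0, 54 - 57) = 0.
Fisher 4: others sum to 43; max(0, 54 - 43) = 11.
Total collected = 4 + 0 + 0 + 11 = 15.

15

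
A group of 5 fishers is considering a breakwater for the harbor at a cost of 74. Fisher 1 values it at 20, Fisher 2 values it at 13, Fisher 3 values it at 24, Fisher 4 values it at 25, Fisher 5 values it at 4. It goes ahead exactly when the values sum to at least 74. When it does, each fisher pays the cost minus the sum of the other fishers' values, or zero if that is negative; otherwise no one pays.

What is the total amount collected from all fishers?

34

Total value 86 ≥ cost 74, so it is built.
Fisher 1: others sum to 66; max(0, 74 - 66) = 8.
Fisher 2: others sum to 73; max(0, 74 - 73) = 1.
Fisher 3: others sum to 62; max(0, 74 - 62) = 12.
Fisher 4: others sum to 61; max(0, 74 - 61) = 13.
Fisher 5: others sum to 82; max(0, 74 - 82) = 0.
Total collected = 8 + 1 + 12 + 13 + 0 = 34.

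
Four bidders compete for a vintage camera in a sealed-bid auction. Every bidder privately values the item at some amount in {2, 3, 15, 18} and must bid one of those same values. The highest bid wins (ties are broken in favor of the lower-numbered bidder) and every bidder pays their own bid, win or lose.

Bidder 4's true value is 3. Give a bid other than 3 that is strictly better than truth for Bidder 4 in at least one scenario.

2

Suppose Bidder 1 bids 2, Bidder 2 bids 2 and Bidder 3 bids 3.
Bid 3: loses but pays 3, utility -3.
Bid 2: loses but pays 2, utility -2.
So bidding 2 beats truth here (-2 > -3).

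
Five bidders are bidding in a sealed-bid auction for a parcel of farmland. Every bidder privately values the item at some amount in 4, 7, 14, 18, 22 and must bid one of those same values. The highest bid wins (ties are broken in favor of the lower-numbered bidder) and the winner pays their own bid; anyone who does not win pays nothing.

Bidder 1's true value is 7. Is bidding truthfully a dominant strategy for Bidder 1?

Consider the case where Bidder 2 bids 4, Bidder 3 bids 4, Bidder 4 bids 4 and Bidder 5 bids 4.
Truthful bid 7: wins, pays 7, utility 7 - 7 = 0.
Bid 4 instead: wins, pays 4, utility 7 - 4 = 3.
Since 3 > 0, bidding 4 is strictly better here, so truthful bidding is not dominant.

No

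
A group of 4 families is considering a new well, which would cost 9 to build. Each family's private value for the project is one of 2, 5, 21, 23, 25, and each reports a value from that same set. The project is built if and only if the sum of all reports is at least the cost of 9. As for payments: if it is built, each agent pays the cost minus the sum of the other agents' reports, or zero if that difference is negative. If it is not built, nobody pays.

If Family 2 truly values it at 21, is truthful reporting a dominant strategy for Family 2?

Yes

Check each profile of the others' reports and compare truth against every alternative report.
Others report (2, 2, 5): truth gives 21, best alternative gives 21.
Others report (2, 2, 21): truth gives 21, best alternative gives 21.
Others report (2, 2, 23): truth gives 21, best alternative gives 21.
Others report (2, 2, 25): truth gives 21, best alternative gives 21.
Others report (2, 5, 2): truth gives 21, best alternative gives 21.
Others report (2, 5, 5): truth gives 21, best alternative gives 21.
(Remaining 119 profiles checked similarly; truth is weakly best in each.)
In every case the truthful report is at least as good as any alternative, so it is a dominant strategy.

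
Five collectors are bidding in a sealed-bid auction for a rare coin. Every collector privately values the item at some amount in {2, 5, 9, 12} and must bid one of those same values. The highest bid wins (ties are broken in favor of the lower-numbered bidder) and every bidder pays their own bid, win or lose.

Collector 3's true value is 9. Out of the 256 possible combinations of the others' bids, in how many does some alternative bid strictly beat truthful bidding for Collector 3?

224

Others bid (2, 2, 2, 2): truth gives 0; bid 5 gives 4 > 0. Violating.
Others bid (2, 2, 2, 5): truth gives 0; bid 5 gives 4 > 0. Violating.
Others bid (2, 2, 2, 12): truth gives -9; bid 2 gives -2 > -9. Violating.
Others bid (2, 2, 5, 2): truth gives 0; bid 5 gives 4 > 0. Violating.
Others bid (2, 2, 2, 9): truth gives 0; no alternative beats it.
Others bid (2, 2, 5, 9): truth gives 0; no alternative beats it.
(Checking all 256 profiles: 224 have a profitable deviation, 32 do not.)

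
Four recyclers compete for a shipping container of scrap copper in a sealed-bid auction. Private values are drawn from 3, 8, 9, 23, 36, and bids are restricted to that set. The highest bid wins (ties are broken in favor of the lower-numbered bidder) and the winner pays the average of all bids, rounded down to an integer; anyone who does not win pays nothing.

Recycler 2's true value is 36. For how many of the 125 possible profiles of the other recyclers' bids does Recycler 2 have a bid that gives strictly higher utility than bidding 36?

48

Others bid (3, 3, 3): truth gives 25; bid 8 gives 32 > 25. Violating.
Others bid (3, 3, 8): truth gives 24; bid 8 gives 31 > 24. Violating.
Others bid (3, 3, 9): truth gives 24; bid 9 gives 30 > 24. Violating.
Others bid (3, 3, 23): truth gives 20; bid 23 gives 23 > 20. Violating.
Others bid (3, 3, 36): truth gives 17; no alternative beats it.
Others bid (3, 8, 36): truth gives 16; no alternative beats it.
(Checking all 125 profiles: 48 have a profitable deviation, 77 do not.)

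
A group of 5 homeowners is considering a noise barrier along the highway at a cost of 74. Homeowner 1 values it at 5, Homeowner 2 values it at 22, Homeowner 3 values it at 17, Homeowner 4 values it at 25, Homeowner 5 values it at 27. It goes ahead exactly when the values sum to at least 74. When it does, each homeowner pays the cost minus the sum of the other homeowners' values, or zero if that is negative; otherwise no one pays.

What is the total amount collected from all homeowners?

8

Total value 96 ≥ cost 74, so it is built.
Homeowner 1: others sum to 91; max(0, 74 - 91) = 0.
Homeowner 2: others sum to 74; max(0, 74 - 74) = 0.
Homeowner 3: others sum to 79; max(0, 74 - 79) = 0.
Homeowner 4: others sum to 71; max(0, 74 - 71) = 3.
Homeowner 5: others sum to 69; max(0, 74 - 69) = 5.
Total collected = 0 + 0 + 0 + 3 + 5 = 8.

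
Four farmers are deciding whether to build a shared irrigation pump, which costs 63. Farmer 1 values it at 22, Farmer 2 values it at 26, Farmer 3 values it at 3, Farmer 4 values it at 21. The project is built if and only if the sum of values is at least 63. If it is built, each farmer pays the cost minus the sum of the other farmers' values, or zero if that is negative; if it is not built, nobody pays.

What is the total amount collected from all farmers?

Total value 72 ≥ cost 63, so it is built.
Farmer 1: others sum to 50; max(0, 63 - 50) = 13.
Farmer 2: others sum to 46; max(0, 63 - 46) = 17.
Farmer 3: others sum to 69; max(0, 63 - 69) = 0.
Farmer 4: others sum to 51; max(0, 63 - 51) = 12.
Total collected = 13 + 17 + 0 + 12 = 42.

42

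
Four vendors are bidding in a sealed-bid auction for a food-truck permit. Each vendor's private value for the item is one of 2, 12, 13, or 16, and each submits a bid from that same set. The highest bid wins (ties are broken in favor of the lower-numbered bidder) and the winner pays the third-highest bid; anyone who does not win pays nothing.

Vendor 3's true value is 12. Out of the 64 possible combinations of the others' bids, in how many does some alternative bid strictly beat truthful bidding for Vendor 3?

Others bid (2, 2, 13): truth gives 0; bid 13 gives 10 > 0. Violating.
Others bid (2, 2, 16): truth gives 0; bid 16 gives 10 > 0. Violating.
Others bid (2, 12, 2): truth gives 0; bid 13 gives 10 > 0. Violating.
Others bid (2, 13, 2): truth gives 0; bid 16 gives 10 > 0. Violating.
Others bid (2, 2, 2): truth gives 10; no alternative beats it.
Others bid (2, 2, 12): truth gives 10; no alternative beats it.
(Checking all 64 profiles: 6 have a profitable deviation, 58 do not.)

6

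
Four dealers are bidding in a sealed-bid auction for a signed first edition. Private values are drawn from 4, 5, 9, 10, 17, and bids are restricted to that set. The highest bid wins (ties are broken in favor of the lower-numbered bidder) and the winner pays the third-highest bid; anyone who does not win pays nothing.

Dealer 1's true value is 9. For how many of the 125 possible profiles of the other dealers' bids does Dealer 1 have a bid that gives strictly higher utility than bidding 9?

Others bid (4, 4, 10): truth gives 0; bid 10 gives 5 > 0. Violating.
Others bid (4, 4, 17): truth gives 0; bid 17 gives 5 > 0. Violating.
Others bid (4, 5, 10): truth gives 0; bid 10 gives 4 > 0. Violating.
Others bid (4, 5, 17): truth gives 0; bid 17 gives 4 > 0. Violating.
Others bid (4, 4, 4): truth gives 5; no alternative beats it.
Others bid (4, 4, 5): truth gives 5; no alternative beats it.
(Checking all 125 profiles: 24 have a profitable deviation, 101 do not.)

24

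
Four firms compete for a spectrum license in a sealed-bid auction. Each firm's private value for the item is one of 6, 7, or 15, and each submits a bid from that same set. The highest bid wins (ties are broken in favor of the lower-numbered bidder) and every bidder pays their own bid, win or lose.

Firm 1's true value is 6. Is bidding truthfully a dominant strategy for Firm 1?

No

Consider the case where Firm 2 bids 6, Firm 3 bids 6 and Firm 4 bids 7.
Truthful bid 6: loses but pays 6, utility -6.
Bid 7 instead: wins, pays 7, utility 6 - 7 = -1.
Since -1 > -6, bidding 7 is strictly better here, so truthful bidding is not dominant.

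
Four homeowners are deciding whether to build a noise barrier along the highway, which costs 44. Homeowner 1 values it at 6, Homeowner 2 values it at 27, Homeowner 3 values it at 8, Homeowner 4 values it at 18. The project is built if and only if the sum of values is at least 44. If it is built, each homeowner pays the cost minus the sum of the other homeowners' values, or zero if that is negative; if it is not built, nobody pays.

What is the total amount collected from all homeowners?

15

Total value 59 ≥ cost 44, so it is built.
Homeowner 1: others sum to 53; max(0, 44 - 53) = 0.
Homeowner 2: others sum to 32; max(0, 44 - 32) = 12.
Homeowner 3: others sum to 51; max(0, 44 - 51) = 0.
Homeowner 4: others sum to 41; max(0, 44 - 41) = 3.
Total collected = 0 + 12 + 0 + 3 = 15.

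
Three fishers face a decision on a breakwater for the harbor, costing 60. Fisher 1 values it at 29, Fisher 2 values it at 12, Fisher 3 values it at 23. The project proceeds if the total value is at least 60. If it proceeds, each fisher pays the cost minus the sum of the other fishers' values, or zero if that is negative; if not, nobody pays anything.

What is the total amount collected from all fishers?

52

Total value 64 ≥ cost 60, so it is built.
Fisher 1: others sum to 35; max(0, 60 - 35) = 25.
Fisher 2: others sum to 52; max(0, 60 - 52) = 8.
Fisher 3: others sum to 41; max(0, 60 - 41) = 19.
Total collected = 25 + 8 + 19 = 52.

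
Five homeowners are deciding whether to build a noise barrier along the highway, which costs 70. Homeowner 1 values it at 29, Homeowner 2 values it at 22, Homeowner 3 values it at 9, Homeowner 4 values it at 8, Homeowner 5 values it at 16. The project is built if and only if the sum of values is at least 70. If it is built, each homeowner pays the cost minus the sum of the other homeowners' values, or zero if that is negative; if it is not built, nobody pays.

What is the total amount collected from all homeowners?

Total value 84 ≥ cost 70, so it is built.
Homeowner 1: others sum to 55; max(0, 70 - 55) = 15.
Homeowner 2: others sum to 62; max(0, 70 - 62) = 8.
Homeowner 3: others sum to 75; max(0, 70 - 75) = 0.
Homeowner 4: others sum to 76; max(0, 70 - 76) = 0.
Homeowner 5: others sum to 68; max(0, 70 - 68) = 2.
Total collected = 15 + 8 + 0 + 0 + 2 = 25.

25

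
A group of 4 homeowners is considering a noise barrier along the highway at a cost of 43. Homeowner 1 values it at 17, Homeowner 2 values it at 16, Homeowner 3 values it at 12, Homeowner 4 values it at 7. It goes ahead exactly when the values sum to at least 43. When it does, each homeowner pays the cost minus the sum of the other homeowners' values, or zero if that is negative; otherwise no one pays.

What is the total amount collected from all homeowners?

18

Total value 52 ≥ cost 43, so it is built.
Homeowner 1: others sum to 35; max(0, 43 - 35) = 8.
Homeowner 2: others sum to 36; max(0, 43 - 36) = 7.
Homeowner 3: others sum to 40; max(0, 43 - 40) = 3.
Homeowner 4: others sum to 45; max(0, 43 - 45) = 0.
Total collected = 8 + 7 + 3 + 0 = 18.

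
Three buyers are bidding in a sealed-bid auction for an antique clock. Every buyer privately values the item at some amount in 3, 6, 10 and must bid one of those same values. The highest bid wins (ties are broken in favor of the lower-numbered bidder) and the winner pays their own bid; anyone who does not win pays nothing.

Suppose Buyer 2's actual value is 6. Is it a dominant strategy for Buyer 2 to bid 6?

Yes

Check each profile of the others' bids and compare truth against every alternative bid.
Others bid (3, 3): truth gives 0, best alternative gives 0.
Others bid (3, 6): truth gives 0, best alternative gives 0.
Others bid (3, 10): truth gives 0, best alternative gives 0.
Others bid (6, 3): truth gives 0, best alternative gives 0.
Others bid (6, 6): truth gives 0, best alternative gives 0.
Others bid (6, 10): truth gives 0, best alternative gives 0.
(Remaining 3 profiles checked similarly; truth is weakly best in each.)
In every case the truthful bid is at least as good as any alternative, so it is a dominant strategy.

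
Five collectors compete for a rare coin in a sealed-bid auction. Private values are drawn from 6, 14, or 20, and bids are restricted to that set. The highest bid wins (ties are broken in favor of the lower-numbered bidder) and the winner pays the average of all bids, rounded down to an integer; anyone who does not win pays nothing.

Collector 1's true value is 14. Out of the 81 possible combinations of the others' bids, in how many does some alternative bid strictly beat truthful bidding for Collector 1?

17

Others bid (6, 6, 6, 6): truth gives 7; bid 6 gives 8 > 7. Violating.
Others bid (6, 6, 6, 20): truth gives 0; bid 20 gives 3 > 0. Violating.
Others bid (6, 6, 14, 20): truth gives 0; bid 20 gives 1 > 0. Violating.
Others bid (6, 6, 20, 6): truth gives 0; bid 20 gives 3 > 0. Violating.
Others bid (6, 6, 6, 14): truth gives 5; no alternative beats it.
Others bid (6, 6, 14, 6): truth gives 5; no alternative beats it.
(Checking all 81 profiles: 17 have a profitable deviation, 64 do not.)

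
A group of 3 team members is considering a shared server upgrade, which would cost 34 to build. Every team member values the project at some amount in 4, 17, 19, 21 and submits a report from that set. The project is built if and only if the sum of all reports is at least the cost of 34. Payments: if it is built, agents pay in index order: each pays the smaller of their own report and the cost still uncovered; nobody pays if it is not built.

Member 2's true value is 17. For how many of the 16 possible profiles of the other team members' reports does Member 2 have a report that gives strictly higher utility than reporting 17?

9

Others report (17, 17): truth gives 0; report 4 gives 13 > 0. Violating.
Others report (17, 19): truth gives 0; report 4 gives 13 > 0. Violating.
Others report (17, 21): truth gives 0; report 4 gives 13 > 0. Violating.
Others report (19, 17): truth gives 2; report 4 gives 13 > 2. Violating.
Others report (4, 4): truth gives 0; no alternative beats it.
Others report (4, 17): truth gives 0; no alternative beats it.
(Checking all 16 profiles: 9 have a profitable deviation, 7 do not.)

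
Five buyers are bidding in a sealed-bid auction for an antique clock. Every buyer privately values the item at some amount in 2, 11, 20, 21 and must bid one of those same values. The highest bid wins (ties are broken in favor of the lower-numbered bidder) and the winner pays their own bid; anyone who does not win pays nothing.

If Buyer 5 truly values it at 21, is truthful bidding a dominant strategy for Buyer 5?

Consider the case where Buyer 1 bids 2, Buyer 2 bids 2, Buyer 3 bids 2 and Buyer 4 bids 2.
Truthful bid 21: wins, pays 21, utility 21 - 21 = 0.
Bid 11 instead: wins, pays 11, utility 21 - 11 = 10.
Since 10 > 0, bidding 11 is strictly better here, so truthful bidding is not dominant.

No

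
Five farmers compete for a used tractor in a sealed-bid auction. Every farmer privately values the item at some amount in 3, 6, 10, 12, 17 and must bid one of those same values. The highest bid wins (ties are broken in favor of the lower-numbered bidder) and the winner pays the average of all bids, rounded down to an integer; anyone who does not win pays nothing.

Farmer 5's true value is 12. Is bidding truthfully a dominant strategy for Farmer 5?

No

Consider the case where Farmer 1 bids 3, Farmer 2 bids 3, Farmer 3 bids 3 and Farmer 4 bids 3.
Truthful bid 12: wins, pays 4, utility 12 - 4 = 8.
Bid 6 instead: wins, pays 3, utility 12 - 3 = 9.
Since 9 > 8, bidding 6 is strictly better here, so truthful bidding is not dominant.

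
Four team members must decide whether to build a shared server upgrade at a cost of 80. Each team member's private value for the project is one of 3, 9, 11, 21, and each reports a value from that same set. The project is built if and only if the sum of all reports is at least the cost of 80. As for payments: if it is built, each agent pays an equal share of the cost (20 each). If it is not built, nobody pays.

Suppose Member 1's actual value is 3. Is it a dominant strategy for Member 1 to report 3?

Check each profile of the others' reports and compare truth against every alternative report.
Others report (3, 3, 3): truth gives 0, best alternative gives 0.
Others report (3, 3, 9): truth gives 0, best alternative gives 0.
Others report (3, 3, 11): truth gives 0, best alternative gives 0.
Others report (3, 3, 21): truth gives 0, best alternative gives 0.
Others report (3, 9, 3): truth gives 0, best alternative gives 0.
Others report (3, 9, 9): truth gives 0, best alternative gives 0.
(Remaining 58 profiles checked similarly; truth is weakly best in each.)
In every case the truthful report is at least as good as any alternative, so it is a dominant strategy.

Yes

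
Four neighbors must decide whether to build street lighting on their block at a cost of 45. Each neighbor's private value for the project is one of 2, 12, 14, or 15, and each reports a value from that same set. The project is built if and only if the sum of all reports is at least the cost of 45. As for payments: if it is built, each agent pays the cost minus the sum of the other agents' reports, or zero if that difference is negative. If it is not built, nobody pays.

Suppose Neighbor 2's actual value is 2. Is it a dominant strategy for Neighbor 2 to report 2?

Yes

Check each profile of the others' reports and compare truth against every alternative report.
Others report (12, 12, 12): truth gives 0, best alternative gives -7.
Others report (12, 12, 14): truth gives 0, best alternative gives -5.
Others report (12, 14, 12): truth gives 0, best alternative gives -5.
Others report (14, 12, 12): truth gives 0, best alternative gives -5.
Others report (12, 12, 15): truth gives 0, best alternative gives -4.
Others report (12, 15, 12): truth gives 0, best alternative gives -4.
(Remaining 58 profiles checked similarly; truth is weakly best in each.)
In every case the truthful report is at least as good as any alternative, so it is a dominant strategy.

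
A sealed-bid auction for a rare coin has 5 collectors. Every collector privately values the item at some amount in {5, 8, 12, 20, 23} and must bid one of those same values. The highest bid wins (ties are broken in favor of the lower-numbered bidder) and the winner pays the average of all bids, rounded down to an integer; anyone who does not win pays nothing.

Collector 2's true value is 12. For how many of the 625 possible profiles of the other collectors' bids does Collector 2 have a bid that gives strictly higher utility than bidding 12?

38

Others bid (5, 5, 5, 5): truth gives 6; bid 8 gives 7 > 6. Violating.
Others bid (5, 5, 5, 8): truth gives 5; bid 8 gives 6 > 5. Violating.
Others bid (5, 5, 5, 20): truth gives 0; bid 20 gives 1 > 0. Violating.
Others bid (5, 5, 8, 5): truth gives 5; bid 8 gives 6 > 5. Violating.
Others bid (5, 5, 5, 12): truth gives 5; no alternative beats it.
Others bid (5, 5, 5, 23): truth gives 0; no alternative beats it.
(Checking all 625 profiles: 38 have a profitable deviation, 587 do not.)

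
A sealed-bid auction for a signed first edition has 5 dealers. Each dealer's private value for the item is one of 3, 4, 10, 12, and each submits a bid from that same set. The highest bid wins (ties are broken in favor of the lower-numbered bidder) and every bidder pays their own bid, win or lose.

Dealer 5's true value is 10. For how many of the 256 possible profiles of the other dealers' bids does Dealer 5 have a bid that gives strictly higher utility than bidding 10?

241

Others bid (3, 3, 3, 3): truth gives 0; bid 4 gives 6 > 0. Violating.
Others bid (3, 3, 3, 10): truth gives -10; bid 12 gives -2 > -10. Violating.
Others bid (3, 3, 3, 12): truth gives -10; bid 3 gives -3 > -10. Violating.
Others bid (3, 3, 4, 10): truth gives -10; bid 12 gives -2 > -10. Violating.
Others bid (3, 3, 3, 4): truth gives 0; no alternative beats it.
Others bid (3, 3, 4, 3): truth gives 0; no alternative beats it.
(Checking all 256 profiles: 241 have a profitable deviation, 15 do not.)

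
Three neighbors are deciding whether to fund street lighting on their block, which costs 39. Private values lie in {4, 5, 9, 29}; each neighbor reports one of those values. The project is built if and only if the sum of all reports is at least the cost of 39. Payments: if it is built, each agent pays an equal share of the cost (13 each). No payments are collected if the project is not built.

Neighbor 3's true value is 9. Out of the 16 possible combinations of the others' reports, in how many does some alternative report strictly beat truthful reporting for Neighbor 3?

Others report (4, 29): truth gives -4; report 4 gives 0 > -4. Violating.
Others report (5, 29): truth gives -4; report 4 gives 0 > -4. Violating.
Others report (29, 4): truth gives -4; report 4 gives 0 > -4. Violating.
Others report (29, 5): truth gives -4; report 4 gives 0 > -4. Violating.
Others report (4, 4): truth gives 0; no alternative beats it.
Others report (4, 5): truth gives 0; no alternative beats it.
(Checking all 16 profiles: 4 have a profitable deviation, 12 do not.)

4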